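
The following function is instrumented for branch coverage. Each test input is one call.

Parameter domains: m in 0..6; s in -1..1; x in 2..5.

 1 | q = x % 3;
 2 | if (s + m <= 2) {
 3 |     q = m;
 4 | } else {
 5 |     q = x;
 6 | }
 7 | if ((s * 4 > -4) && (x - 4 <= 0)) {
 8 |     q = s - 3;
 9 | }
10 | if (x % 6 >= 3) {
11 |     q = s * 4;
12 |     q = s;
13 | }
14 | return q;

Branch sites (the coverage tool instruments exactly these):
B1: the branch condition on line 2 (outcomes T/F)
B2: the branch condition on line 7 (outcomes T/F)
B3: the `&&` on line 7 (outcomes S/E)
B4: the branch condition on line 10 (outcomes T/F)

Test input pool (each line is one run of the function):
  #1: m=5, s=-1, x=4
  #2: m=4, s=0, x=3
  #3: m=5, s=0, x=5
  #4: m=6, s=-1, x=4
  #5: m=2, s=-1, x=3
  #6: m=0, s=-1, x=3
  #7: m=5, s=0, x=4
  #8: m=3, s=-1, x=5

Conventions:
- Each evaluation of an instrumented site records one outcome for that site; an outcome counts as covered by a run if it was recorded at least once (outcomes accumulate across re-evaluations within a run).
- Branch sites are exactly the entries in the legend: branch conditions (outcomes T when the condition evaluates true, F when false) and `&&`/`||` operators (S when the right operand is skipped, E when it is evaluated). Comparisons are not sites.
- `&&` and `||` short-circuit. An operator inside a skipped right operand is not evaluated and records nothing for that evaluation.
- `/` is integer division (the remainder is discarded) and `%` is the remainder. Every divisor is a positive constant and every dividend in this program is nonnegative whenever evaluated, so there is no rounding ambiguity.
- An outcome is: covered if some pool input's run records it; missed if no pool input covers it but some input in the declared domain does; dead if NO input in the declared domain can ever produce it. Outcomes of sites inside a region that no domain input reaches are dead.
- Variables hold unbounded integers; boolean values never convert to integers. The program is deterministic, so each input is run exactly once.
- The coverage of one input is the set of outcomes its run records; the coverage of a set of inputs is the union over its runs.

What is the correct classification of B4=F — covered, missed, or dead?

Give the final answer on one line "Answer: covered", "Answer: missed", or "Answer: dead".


no pool input records B4=F
but domain input (m=0, s=-1, x=2) does record it -> reachable, so missed
Answer: missed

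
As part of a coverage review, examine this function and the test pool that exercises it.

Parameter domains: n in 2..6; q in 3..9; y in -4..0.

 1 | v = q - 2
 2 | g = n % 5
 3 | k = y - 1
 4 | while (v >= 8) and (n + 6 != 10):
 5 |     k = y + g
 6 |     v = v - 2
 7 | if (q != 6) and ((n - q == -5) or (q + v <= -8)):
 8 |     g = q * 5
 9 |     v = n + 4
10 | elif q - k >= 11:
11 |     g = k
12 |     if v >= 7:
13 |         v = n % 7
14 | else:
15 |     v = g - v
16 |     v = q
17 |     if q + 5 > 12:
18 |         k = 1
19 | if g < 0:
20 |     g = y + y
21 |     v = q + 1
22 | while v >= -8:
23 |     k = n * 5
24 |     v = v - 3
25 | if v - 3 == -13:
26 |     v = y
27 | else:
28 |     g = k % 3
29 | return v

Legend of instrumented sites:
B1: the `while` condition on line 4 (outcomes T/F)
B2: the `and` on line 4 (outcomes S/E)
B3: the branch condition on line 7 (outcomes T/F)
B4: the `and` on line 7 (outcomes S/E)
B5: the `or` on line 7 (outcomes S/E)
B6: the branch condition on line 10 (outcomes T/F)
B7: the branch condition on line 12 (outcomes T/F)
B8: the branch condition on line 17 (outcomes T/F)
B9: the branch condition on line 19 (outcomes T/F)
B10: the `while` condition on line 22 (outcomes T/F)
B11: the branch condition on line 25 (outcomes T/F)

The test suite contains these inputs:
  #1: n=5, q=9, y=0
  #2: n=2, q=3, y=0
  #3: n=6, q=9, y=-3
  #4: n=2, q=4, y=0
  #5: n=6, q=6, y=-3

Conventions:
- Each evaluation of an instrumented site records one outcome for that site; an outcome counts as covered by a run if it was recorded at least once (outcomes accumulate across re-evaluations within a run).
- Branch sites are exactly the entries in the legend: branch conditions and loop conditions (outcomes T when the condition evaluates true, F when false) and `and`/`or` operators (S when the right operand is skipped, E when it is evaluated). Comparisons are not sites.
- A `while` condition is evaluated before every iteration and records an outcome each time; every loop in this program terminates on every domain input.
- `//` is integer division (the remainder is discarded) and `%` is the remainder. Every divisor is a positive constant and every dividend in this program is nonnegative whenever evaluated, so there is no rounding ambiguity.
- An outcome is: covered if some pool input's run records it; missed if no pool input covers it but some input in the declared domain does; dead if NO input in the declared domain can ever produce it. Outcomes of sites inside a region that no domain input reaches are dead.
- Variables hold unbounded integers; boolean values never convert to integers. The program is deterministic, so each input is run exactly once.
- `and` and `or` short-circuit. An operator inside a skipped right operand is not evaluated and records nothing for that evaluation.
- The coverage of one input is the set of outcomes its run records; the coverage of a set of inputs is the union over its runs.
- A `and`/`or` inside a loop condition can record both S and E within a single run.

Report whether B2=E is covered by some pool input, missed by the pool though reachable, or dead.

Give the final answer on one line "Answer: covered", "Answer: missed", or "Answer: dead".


no pool input records B2=E
checking all 175 inputs in the declared domain: B2=E is never recorded -> dead
Answer: dead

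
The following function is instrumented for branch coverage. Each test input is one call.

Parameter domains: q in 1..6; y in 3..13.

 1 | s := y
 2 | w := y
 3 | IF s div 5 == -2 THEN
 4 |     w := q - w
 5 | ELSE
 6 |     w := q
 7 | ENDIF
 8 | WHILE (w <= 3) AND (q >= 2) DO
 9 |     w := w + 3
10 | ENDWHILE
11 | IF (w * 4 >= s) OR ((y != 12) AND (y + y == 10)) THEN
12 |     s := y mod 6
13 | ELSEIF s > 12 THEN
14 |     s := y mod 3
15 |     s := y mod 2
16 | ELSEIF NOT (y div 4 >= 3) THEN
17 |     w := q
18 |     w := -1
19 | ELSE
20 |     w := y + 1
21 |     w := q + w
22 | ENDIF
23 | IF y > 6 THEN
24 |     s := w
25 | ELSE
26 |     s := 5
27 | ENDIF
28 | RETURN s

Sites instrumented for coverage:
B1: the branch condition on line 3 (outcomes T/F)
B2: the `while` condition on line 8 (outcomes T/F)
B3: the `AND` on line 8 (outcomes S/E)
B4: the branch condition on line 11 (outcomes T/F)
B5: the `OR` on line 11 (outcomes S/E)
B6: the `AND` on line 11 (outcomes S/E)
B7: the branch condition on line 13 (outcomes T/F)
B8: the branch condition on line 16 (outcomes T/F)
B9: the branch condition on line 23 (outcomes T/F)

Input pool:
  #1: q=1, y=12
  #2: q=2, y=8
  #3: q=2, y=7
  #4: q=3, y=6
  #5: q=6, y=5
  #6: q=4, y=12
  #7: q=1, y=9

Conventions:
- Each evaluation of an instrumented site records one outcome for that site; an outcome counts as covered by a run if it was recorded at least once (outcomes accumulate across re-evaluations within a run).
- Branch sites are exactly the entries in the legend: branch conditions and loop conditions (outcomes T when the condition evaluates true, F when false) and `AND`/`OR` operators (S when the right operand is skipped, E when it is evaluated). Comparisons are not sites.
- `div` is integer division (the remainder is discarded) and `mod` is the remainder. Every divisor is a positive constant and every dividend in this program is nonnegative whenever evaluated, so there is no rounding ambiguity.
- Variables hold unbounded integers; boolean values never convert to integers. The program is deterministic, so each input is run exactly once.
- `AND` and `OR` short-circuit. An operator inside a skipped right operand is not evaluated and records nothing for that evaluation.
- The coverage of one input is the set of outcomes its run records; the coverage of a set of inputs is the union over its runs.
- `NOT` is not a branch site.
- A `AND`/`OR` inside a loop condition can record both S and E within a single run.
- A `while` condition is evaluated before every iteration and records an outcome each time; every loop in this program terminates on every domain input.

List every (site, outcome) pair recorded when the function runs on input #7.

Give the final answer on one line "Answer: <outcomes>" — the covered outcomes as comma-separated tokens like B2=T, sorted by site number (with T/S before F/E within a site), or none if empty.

Running input #7 (q=1, y=9), event by event:
  B1->F, B3->E, B2->F, B5->E, B6->E, B4->F, B7->F, B8->T, B9->T
distinct outcomes covered: B1=F, B2=F, B3=E, B4=F, B5=E, B6=E, B7=F, B8=T, B9=T

Answer: B1=F, B2=F, B3=E, B4=F, B5=E, B6=E, B7=F, B8=T, B9=T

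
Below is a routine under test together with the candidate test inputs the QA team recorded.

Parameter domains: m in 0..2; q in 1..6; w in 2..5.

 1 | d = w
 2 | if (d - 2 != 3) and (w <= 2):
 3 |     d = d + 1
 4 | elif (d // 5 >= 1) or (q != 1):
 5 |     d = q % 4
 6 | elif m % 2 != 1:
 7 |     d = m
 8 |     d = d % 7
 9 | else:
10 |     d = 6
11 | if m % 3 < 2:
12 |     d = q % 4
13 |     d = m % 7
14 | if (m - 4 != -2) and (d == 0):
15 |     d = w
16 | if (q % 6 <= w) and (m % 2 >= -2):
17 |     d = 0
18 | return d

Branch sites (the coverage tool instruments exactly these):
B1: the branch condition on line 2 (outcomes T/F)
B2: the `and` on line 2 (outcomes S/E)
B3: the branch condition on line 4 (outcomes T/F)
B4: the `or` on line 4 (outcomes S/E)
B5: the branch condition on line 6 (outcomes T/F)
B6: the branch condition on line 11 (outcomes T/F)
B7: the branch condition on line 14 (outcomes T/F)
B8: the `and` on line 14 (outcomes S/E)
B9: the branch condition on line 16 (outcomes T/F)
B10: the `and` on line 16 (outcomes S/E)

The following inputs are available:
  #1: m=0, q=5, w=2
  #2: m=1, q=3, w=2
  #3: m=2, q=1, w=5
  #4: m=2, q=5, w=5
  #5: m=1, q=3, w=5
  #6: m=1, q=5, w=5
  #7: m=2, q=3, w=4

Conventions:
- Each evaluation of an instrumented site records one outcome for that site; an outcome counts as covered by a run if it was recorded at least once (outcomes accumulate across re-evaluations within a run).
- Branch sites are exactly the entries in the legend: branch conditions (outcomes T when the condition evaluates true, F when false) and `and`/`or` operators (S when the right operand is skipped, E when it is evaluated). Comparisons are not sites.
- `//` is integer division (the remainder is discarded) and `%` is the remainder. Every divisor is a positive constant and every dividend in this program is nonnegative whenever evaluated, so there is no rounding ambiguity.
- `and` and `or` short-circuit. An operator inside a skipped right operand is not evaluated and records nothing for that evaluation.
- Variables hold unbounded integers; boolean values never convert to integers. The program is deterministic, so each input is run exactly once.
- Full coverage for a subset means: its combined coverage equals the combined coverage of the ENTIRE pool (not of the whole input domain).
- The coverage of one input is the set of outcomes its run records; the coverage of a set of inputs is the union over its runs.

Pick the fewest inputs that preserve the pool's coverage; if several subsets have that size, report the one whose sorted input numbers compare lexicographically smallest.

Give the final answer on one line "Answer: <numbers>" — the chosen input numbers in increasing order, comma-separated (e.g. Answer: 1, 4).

input #1 (m=0, q=5, w=2): events B2->E, B1->T, B6->T, B8->E, B7->T, B10->S, B9->F; covers B1=T, B2=E, B6=T, B7=T, B8=E, B9=F, B10=S
input #2 (m=1, q=3, w=2): events B2->E, B1->T, B6->T, B8->E, B7->F, B10->S, B9->F; covers B1=T, B2=E, B6=T, B7=F, B8=E, B9=F, B10=S
input #3 (m=2, q=1, w=5): events B2->S, B1->F, B4->S, B3->T, B6->F, B8->S, B7->F, B10->E, B9->T; covers B1=F, B2=S, B3=T, B4=S, B6=F, B7=F, B8=S, B9=T, B10=E
input #4 (m=2, q=5, w=5): events B2->S, B1->F, B4->S, B3->T, B6->F, B8->S, B7->F, B10->E, B9->T; covers B1=F, B2=S, B3=T, B4=S, B6=F, B7=F, B8=S, B9=T, B10=E
input #5 (m=1, q=3, w=5): events B2->S, B1->F, B4->S, B3->T, B6->T, B8->E, B7->F, B10->E, B9->T; covers B1=F, B2=S, B3=T, B4=S, B6=T, B7=F, B8=E, B9=T, B10=E
input #6 (m=1, q=5, w=5): events B2->S, B1->F, B4->S, B3->T, B6->T, B8->E, B7->F, B10->E, B9->T; covers B1=F, B2=S, B3=T, B4=S, B6=T, B7=F, B8=E, B9=T, B10=E
input #7 (m=2, q=3, w=4): events B2->E, B1->F, B4->E, B3->T, B6->F, B8->S, B7->F, B10->E, B9->T; covers B1=F, B2=E, B3=T, B4=E, B6=F, B7=F, B8=S, B9=T, B10=E
union over all inputs: B1=T, B1=F, B2=S, B2=E, B3=T, B4=S, B4=E, B6=T, B6=F, B7=T, B7=F, B8=S, B8=E, B9=T, B9=F, B10=S, B10=E (17 outcomes)
every size-1 subset falls short of the 17 outcomes (best: 9/17)
every size-2 subset falls short of the 17 outcomes (best: 16/17)
the canonical winner is {1, 3, 7}: size 3, full 17-outcome coverage, earliest index list among size-3 covers

Answer: 1, 3, 7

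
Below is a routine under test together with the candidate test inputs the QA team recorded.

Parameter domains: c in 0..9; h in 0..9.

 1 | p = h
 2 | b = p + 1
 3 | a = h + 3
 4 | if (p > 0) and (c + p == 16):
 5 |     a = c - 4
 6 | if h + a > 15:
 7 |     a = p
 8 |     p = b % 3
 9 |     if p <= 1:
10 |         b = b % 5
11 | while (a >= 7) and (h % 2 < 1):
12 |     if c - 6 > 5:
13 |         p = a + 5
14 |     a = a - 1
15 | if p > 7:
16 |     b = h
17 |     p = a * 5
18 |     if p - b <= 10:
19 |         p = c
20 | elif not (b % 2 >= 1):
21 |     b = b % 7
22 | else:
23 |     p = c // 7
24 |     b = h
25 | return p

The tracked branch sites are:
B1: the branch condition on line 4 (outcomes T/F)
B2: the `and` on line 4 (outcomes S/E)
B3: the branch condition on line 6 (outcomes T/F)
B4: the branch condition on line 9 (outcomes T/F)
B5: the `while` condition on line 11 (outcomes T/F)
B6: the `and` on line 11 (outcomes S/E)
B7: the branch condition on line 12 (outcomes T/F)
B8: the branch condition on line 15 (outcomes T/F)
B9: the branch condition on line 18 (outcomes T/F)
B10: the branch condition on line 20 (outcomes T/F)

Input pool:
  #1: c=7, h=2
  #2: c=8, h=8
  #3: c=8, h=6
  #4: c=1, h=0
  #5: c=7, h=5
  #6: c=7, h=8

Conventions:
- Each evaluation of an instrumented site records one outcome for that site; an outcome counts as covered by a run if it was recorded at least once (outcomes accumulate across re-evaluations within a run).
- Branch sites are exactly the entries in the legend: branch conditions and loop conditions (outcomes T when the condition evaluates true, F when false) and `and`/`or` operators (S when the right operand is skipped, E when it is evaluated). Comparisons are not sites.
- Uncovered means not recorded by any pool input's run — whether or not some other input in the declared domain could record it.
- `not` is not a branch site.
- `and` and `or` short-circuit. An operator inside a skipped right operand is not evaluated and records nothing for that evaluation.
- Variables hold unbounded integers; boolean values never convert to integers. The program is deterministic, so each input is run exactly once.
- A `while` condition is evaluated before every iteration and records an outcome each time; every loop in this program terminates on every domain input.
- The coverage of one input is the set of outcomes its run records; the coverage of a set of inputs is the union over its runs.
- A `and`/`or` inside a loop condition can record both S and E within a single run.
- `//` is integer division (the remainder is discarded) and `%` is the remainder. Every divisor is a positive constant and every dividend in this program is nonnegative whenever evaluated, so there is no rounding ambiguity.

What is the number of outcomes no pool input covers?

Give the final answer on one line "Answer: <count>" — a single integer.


#1 (c=7, h=2) -> covered: B1=F, B2=E, B3=F, B5=F, B6=S, B8=F, B10=F
#2 (c=8, h=8) -> covered: B1=T, B2=E, B3=F, B5=F, B6=S, B8=T, B9=F
#3 (c=8, h=6) -> covered: B1=F, B2=E, B3=F, B5=T, B5=F, B6=S, B6=E, B7=F, B8=F, B10=F
#4 (c=1, h=0) -> covered: B1=F, B2=S, B3=F, B5=F, B6=S, B8=F, B10=F
#5 (c=7, h=5) -> covered: B1=F, B2=E, B3=F, B5=F, B6=E, B8=F, B10=T
#6 (c=7, h=8) -> covered: B1=F, B2=E, B3=T, B4=T, B5=T, B5=F, B6=S, B6=E, B7=F, B8=F, B10=T
union over the pool: B1=T, B1=F, B2=S, B2=E, B3=T, B3=F, B4=T, B5=T, B5=F, B6=S, B6=E, B7=F, B8=T, B8=F, B9=F, B10=T, B10=F
uncovered (3 of 20): B4=F, B7=T, B9=T
Answer: 3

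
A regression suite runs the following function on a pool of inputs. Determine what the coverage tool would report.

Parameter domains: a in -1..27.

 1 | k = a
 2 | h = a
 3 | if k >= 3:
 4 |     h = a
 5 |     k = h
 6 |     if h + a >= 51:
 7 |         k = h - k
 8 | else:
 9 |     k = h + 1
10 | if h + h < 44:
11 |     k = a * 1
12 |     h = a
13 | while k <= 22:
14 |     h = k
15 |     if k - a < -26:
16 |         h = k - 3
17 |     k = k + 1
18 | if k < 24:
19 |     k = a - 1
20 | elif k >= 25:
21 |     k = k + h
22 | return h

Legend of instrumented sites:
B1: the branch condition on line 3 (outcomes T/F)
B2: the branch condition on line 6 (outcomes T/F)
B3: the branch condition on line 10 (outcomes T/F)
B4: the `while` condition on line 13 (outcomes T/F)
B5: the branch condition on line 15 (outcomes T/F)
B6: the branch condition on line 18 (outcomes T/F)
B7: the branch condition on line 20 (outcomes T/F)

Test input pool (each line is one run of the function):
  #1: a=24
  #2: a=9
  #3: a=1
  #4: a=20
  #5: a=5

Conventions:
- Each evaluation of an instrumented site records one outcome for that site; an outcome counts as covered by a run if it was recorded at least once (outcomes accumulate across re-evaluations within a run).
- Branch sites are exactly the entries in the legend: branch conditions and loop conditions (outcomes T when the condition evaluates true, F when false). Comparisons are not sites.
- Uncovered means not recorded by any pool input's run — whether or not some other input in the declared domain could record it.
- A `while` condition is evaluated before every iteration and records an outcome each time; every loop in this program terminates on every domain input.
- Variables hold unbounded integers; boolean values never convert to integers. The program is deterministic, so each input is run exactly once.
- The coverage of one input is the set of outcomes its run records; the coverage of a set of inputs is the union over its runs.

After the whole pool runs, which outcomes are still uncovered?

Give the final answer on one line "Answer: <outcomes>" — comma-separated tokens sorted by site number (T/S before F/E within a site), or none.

input #1 (a=24): covers B1=T, B2=F, B3=F, B4=F, B6=F, B7=F
input #2 (a=9): covers B1=T, B2=F, B3=T, B4=T, B4=F, B5=F, B6=T
input #3 (a=1): covers B1=F, B3=T, B4=T, B4=F, B5=F, B6=T
input #4 (a=20): covers B1=T, B2=F, B3=T, B4=T, B4=F, B5=F, B6=T
input #5 (a=5): covers B1=T, B2=F, B3=T, B4=T, B4=F, B5=F, B6=T
union over the pool: B1=T, B1=F, B2=F, B3=T, B3=F, B4=T, B4=F, B5=F, B6=T, B6=F, B7=F
uncovered (3 of 14): B2=T, B5=T, B7=T

Answer: B2=T, B5=T, B7=T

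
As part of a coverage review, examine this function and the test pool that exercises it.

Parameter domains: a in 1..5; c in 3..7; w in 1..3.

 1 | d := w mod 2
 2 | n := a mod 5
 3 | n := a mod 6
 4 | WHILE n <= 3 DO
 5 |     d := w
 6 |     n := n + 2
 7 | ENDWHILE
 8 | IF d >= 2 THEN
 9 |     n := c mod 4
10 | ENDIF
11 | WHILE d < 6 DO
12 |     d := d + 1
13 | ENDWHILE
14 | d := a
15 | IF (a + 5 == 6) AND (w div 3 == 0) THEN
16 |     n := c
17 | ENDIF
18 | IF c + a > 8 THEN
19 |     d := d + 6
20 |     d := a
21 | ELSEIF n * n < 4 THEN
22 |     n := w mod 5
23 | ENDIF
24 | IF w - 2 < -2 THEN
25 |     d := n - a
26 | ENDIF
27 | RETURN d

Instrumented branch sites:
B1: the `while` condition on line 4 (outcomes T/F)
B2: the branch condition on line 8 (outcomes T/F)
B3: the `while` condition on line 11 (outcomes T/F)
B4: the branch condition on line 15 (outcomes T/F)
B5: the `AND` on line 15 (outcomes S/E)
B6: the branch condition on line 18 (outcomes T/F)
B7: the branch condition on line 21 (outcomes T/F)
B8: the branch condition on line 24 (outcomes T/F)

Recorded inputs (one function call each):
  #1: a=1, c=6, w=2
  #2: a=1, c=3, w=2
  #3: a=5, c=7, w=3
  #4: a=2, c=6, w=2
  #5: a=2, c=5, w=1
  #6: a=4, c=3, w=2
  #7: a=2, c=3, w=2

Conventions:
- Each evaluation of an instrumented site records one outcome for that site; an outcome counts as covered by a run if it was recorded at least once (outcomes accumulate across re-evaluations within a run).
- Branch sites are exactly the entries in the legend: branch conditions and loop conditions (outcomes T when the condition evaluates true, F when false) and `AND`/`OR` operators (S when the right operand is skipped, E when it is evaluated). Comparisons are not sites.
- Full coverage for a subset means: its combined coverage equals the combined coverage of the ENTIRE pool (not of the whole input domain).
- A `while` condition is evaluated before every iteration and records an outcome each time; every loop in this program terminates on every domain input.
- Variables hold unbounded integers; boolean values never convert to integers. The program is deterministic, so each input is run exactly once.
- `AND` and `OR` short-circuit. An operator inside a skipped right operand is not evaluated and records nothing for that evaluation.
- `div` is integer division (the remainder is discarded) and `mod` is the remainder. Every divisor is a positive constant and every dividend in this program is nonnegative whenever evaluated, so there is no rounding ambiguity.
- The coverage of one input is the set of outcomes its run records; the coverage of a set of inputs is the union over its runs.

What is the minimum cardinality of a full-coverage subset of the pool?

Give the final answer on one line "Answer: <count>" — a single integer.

input #1 (a=1, c=6, w=2): events B1->T, B1->T, B1->F, B2->T, B3->T, B3->T, B3->T, B3->T, B3->F, B5->E, B4->T, B6->F, B7->F, B8->F; covers B1=T, B1=F, B2=T, B3=T, B3=F, B4=T, B5=E, B6=F, B7=F, B8=F
input #2 (a=1, c=3, w=2): events B1->T, B1->T, B1->F, B2->T, B3->T, B3->T, B3->T, B3->T, B3->F, B5->E, B4->T, B6->F, B7->F, B8->F; covers B1=T, B1=F, B2=T, B3=T, B3=F, B4=T, B5=E, B6=F, B7=F, B8=F
input #3 (a=5, c=7, w=3): events B1->F, B2->F, B3->T, B3->T, B3->T, B3->T, B3->T, B3->F, B5->S, B4->F, B6->T, B8->F; covers B1=F, B2=F, B3=T, B3=F, B4=F, B5=S, B6=T, B8=F
input #4 (a=2, c=6, w=2): events B1->T, B1->F, B2->T, B3->T, B3->T, B3->T, B3->T, B3->F, B5->S, B4->F, B6->F, B7->F, B8->F; covers B1=T, B1=F, B2=T, B3=T, B3=F, B4=F, B5=S, B6=F, B7=F, B8=F
input #5 (a=2, c=5, w=1): events B1->T, B1->F, B2->F, B3->T, B3->T, B3->T, B3->T, B3->T, B3->F, B5->S, B4->F, B6->F, B7->F, B8->F; covers B1=T, B1=F, B2=F, B3=T, B3=F, B4=F, B5=S, B6=F, B7=F, B8=F
input #6 (a=4, c=3, w=2): events B1->F, B2->F, B3->T, B3->T, B3->T, B3->T, B3->T, B3->T, B3->F, B5->S, B4->F, B6->F, B7->F, B8->F; covers B1=F, B2=F, B3=T, B3=F, B4=F, B5=S, B6=F, B7=F, B8=F
input #7 (a=2, c=3, w=2): events B1->T, B1->F, B2->T, B3->T, B3->T, B3->T, B3->T, B3->F, B5->S, B4->F, B6->F, B7->F, B8->F; covers B1=T, B1=F, B2=T, B3=T, B3=F, B4=F, B5=S, B6=F, B7=F, B8=F
pool-wide coverage (14 outcomes): B1=T, B1=F, B2=T, B2=F, B3=T, B3=F, B4=T, B4=F, B5=S, B5=E, B6=T, B6=F, B7=F, B8=F
every size-1 subset falls short of the 14 outcomes (best: 10/14)
inputs {1, 3} (size 2) cover everything; no size-2 subset with a lexicographically smaller index list covers all 14

Answer: 2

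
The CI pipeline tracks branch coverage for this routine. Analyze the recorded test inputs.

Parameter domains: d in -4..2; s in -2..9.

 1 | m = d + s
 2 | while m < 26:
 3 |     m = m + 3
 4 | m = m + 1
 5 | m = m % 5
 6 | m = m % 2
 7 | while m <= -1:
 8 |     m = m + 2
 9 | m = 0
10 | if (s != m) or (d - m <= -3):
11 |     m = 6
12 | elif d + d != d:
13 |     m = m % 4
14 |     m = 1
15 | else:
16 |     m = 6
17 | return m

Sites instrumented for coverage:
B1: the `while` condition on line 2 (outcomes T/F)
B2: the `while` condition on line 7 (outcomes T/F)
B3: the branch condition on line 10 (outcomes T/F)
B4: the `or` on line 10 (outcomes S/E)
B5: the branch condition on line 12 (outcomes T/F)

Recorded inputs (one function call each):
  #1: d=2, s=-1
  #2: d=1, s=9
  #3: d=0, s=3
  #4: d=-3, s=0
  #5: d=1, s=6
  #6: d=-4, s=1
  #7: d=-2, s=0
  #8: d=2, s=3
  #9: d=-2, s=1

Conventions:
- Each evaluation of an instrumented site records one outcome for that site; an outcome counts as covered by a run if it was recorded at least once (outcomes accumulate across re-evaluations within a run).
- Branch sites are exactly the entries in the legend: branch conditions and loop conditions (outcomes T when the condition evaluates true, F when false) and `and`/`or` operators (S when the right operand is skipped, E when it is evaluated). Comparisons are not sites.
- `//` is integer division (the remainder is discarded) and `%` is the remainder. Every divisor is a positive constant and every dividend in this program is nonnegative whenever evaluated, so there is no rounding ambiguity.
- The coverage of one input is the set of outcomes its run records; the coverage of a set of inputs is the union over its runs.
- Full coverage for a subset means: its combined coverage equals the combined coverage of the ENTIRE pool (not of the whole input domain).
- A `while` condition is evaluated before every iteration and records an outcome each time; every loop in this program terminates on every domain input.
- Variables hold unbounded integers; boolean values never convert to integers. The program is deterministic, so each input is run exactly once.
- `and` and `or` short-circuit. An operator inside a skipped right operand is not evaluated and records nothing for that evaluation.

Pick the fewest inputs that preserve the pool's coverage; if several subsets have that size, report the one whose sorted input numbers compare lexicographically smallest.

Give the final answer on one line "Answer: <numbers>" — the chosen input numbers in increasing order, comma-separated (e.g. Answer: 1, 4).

input #1, d=2, s=-1: events B1->T, B1->T, B1->T, B1->T, B1->T, B1->T, B1->T, B1->T, B1->T, B1->F, B2->F, B4->S, B3->T; outcomes B1=T, B1=F, B2=F, B3=T, B4=S
input #2, d=1, s=9: events B1->T, B1->T, B1->T, B1->T, B1->T, B1->T, B1->F, B2->F, B4->S, B3->T; outcomes B1=T, B1=F, B2=F, B3=T, B4=S
input #3, d=0, s=3: events B1->T, B1->T, B1->T, B1->T, B1->T, B1->T, B1->T, B1->T, B1->F, B2->F, B4->S, B3->T; outcomes B1=T, B1=F, B2=F, B3=T, B4=S
input #4, d=-3, s=0: events B1->T, B1->T, B1->T, B1->T, B1->T, B1->T, B1->T, B1->T, B1->T, B1->T, B1->F, B2->F, B4->E, B3->T; outcomes B1=T, B1=F, B2=F, B3=T, B4=E
input #5, d=1, s=6: events B1->T, B1->T, B1->T, B1->T, B1->T, B1->T, B1->T, B1->F, B2->F, B4->S, B3->T; outcomes B1=T, B1=F, B2=F, B3=T, B4=S
input #6, d=-4, s=1: events B1->T, B1->T, B1->T, B1->T, B1->T, B1->T, B1->T, B1->T, B1->T, B1->T, B1->F, B2->F, B4->S, B3->T; outcomes B1=T, B1=F, B2=F, B3=T, B4=S
input #7, d=-2, s=0: events B1->T, B1->T, B1->T, B1->T, B1->T, B1->T, B1->T, B1->T, B1->T, B1->T, B1->F, B2->F, B4->E, B3->F, ...; outcomes B1=T, B1=F, B2=F, B3=F, B4=E, B5=T
input #8, d=2, s=3: events B1->T, B1->T, B1->T, B1->T, B1->T, B1->T, B1->T, B1->F, B2->F, B4->S, B3->T; outcomes B1=T, B1=F, B2=F, B3=T, B4=S
input #9, d=-2, s=1: events B1->T, B1->T, B1->T, B1->T, B1->T, B1->T, B1->T, B1->T, B1->T, B1->F, B2->F, B4->S, B3->T; outcomes B1=T, B1=F, B2=F, B3=T, B4=S
pool-wide coverage (8 outcomes): B1=T, B1=F, B2=F, B3=T, B3=F, B4=S, B4=E, B5=T
size 1 is not enough: best union over all size-1 subsets is 6/8
size 2: inputs {1, 7} cover all 8 outcomes, and no lexicographically smaller subset of this size does

Answer: 1, 7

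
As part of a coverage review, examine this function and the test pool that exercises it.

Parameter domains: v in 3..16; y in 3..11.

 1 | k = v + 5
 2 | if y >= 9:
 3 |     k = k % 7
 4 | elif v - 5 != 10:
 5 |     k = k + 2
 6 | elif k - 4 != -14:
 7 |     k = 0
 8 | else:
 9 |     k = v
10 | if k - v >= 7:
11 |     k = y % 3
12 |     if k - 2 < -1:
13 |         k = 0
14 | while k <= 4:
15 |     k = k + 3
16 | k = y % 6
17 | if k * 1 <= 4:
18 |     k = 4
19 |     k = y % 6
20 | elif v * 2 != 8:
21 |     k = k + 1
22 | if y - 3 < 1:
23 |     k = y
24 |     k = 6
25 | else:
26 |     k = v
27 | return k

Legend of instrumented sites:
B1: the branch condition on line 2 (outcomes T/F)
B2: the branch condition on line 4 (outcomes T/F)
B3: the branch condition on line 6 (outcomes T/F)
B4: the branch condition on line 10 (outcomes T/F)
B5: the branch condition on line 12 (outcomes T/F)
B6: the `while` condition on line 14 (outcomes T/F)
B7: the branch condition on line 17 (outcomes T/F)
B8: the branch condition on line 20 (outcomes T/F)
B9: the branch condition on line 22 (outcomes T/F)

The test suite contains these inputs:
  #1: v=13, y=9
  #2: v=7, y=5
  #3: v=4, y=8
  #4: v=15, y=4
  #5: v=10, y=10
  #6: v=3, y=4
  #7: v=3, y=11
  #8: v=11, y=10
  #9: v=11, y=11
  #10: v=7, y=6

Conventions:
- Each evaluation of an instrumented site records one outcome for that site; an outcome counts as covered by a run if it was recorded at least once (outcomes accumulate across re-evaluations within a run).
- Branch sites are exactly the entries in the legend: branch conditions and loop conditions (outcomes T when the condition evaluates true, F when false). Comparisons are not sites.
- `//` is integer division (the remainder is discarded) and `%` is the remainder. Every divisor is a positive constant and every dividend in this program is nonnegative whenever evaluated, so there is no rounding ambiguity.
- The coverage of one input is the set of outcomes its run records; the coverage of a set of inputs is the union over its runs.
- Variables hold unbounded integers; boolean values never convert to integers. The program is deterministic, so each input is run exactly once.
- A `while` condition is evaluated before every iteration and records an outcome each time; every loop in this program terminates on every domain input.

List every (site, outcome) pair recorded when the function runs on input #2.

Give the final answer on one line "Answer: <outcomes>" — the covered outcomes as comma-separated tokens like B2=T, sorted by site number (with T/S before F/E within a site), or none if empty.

Event log for input #2 (v=7, y=5):
  B1->F, B2->T, B4->T, B5->F, B6->T, B6->F, B7->F, B8->T, B9->F
collecting distinct outcomes: B1=F, B2=T, B4=T, B5=F, B6=T, B6=F, B7=F, B8=T, B9=F

Answer: B1=F, B2=T, B4=T, B5=F, B6=T, B6=F, B7=F, B8=T, B9=F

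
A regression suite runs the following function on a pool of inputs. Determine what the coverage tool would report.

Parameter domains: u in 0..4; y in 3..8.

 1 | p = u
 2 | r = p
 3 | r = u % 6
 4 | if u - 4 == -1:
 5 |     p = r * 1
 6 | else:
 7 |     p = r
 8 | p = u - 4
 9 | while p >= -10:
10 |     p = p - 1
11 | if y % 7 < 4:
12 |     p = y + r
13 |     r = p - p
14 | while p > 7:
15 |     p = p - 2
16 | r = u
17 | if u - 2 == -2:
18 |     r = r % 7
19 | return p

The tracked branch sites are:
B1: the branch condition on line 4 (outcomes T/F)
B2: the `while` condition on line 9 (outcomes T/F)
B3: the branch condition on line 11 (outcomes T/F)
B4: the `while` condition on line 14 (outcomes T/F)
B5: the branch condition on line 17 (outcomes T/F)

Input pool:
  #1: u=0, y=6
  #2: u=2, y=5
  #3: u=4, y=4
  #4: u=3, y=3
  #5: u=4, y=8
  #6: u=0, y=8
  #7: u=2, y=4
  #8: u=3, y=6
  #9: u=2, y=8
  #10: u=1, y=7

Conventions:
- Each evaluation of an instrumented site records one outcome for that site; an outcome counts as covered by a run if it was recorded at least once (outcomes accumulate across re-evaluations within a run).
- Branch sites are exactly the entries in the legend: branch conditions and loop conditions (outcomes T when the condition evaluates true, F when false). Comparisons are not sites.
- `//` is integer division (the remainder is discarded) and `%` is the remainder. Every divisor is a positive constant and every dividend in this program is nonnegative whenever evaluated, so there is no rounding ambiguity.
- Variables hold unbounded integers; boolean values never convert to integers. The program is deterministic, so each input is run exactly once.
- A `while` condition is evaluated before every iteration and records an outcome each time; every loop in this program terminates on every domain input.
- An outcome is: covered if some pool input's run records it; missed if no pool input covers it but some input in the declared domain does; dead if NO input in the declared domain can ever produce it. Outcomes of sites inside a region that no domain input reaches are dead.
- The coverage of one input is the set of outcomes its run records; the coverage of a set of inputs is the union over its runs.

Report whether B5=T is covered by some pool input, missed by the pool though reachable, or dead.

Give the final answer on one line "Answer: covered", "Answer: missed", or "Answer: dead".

B5=T is recorded by pool input(s) 1, 6 -> covered

Answer: covered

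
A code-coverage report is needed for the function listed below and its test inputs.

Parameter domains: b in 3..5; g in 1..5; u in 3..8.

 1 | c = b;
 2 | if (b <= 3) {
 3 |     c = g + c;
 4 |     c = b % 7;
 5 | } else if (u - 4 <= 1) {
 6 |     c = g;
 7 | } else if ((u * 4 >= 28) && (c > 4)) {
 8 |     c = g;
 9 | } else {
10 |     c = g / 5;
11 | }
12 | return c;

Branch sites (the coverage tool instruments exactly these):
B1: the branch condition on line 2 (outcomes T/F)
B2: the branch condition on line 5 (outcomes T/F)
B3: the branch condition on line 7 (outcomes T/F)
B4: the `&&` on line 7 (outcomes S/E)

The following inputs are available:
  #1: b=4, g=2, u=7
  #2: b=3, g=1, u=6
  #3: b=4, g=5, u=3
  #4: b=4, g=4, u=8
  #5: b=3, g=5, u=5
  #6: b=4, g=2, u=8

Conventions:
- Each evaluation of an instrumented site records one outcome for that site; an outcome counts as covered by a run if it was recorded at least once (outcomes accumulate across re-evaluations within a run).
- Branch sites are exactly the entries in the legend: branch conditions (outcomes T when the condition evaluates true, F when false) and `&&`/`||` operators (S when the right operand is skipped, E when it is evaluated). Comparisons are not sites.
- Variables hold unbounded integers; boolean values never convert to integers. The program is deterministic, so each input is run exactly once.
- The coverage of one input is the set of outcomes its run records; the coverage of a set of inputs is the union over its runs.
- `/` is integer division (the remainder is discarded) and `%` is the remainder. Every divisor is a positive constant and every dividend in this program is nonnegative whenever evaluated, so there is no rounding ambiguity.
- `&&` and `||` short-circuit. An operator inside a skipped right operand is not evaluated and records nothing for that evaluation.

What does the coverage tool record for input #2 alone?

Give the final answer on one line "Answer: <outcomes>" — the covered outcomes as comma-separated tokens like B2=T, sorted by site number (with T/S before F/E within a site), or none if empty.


Running input #2 (b=3, g=1, u=6), event by event:
  B1->T
as a set, this run covers: B1=T
Answer: B1=T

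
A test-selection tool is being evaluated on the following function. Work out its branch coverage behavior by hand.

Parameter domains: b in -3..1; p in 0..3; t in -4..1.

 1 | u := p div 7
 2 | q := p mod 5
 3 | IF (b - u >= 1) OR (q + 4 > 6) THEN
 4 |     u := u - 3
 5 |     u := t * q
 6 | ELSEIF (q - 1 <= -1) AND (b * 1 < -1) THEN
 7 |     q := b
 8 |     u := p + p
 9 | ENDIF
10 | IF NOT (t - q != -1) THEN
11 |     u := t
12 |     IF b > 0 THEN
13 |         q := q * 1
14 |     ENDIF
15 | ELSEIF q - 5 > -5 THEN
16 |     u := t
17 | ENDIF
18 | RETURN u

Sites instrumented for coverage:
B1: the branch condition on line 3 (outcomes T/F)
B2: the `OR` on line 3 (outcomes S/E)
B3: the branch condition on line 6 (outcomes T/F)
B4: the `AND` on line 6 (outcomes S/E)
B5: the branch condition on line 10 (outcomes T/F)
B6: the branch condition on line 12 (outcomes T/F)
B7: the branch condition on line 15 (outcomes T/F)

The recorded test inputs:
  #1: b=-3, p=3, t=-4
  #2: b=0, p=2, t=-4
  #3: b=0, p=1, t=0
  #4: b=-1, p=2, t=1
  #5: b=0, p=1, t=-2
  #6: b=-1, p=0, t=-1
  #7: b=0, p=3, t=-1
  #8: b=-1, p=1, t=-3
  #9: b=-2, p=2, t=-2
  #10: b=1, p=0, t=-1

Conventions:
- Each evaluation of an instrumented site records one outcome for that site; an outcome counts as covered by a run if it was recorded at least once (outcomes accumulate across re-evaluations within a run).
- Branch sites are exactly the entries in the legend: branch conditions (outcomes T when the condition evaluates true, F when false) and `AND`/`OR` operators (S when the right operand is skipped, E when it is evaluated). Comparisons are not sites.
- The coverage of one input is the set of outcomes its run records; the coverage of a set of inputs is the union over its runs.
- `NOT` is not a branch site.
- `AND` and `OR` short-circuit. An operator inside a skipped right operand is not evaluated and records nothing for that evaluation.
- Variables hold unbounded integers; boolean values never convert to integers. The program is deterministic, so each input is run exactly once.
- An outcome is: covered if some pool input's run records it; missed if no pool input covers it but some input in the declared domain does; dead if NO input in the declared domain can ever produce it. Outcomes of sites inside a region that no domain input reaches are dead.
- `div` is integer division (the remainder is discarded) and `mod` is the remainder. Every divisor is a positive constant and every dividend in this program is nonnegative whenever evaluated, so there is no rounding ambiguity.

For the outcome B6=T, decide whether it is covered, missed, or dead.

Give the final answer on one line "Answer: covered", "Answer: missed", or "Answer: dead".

B6=T is recorded by pool input(s) 10 -> covered

Answer: covered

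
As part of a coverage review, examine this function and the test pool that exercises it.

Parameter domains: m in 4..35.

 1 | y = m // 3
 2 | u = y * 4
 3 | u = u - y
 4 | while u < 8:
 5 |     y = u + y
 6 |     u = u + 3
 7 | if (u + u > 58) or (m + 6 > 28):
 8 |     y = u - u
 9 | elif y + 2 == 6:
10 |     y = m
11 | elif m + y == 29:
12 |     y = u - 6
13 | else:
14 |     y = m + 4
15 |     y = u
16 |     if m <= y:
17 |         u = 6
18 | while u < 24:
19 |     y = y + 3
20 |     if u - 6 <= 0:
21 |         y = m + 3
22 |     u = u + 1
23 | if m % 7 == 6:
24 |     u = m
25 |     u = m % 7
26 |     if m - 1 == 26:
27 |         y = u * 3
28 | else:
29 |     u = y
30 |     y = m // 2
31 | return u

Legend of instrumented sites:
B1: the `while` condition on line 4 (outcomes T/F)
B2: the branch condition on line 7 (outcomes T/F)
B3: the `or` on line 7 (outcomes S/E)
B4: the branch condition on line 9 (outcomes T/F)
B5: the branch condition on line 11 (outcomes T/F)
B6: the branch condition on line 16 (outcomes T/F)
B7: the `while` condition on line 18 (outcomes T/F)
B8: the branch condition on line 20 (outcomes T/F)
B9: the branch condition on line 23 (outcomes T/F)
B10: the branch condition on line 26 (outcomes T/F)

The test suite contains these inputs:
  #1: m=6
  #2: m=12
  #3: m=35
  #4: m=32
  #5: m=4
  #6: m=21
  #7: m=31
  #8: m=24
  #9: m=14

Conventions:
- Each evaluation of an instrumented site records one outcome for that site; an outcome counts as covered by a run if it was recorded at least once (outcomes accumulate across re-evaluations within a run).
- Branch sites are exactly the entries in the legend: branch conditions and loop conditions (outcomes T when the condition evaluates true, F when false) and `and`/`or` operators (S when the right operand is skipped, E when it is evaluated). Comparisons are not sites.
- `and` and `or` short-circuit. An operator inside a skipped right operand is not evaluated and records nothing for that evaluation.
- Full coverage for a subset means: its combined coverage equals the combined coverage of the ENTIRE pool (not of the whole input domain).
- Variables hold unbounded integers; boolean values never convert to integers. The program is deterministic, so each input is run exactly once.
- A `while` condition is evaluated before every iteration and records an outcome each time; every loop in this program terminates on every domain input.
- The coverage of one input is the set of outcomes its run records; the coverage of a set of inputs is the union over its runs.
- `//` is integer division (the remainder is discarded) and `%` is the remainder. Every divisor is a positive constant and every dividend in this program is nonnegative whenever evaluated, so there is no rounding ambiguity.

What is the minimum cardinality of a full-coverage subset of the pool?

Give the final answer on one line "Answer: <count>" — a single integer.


input #1 (m=6): events B1->T, B1->F, B3->E, B2->F, B4->F, B5->F, B6->T, B7->T, B8->T, B7->T, B8->F, B7->T, B8->F, B7->T, ...; covers B1=T, B1=F, B2=F, B3=E, B4=F, B5=F, B6=T, B7=T, B7=F, B8=T, B8=F, B9=T, B10=F
input #2 (m=12): events B1->F, B3->E, B2->F, B4->T, B7->T, B8->F, B7->T, B8->F, B7->T, B8->F, B7->T, B8->F, B7->T, B8->F, ...; covers B1=F, B2=F, B3=E, B4=T, B7=T, B7=F, B8=F, B9=F
input #3 (m=35): events B1->F, B3->S, B2->T, B7->F, B9->F; covers B1=F, B2=T, B3=S, B7=F, B9=F
input #4 (m=32): events B1->F, B3->S, B2->T, B7->F, B9->F; covers B1=F, B2=T, B3=S, B7=F, B9=F
input #5 (m=4): events B1->T, B1->T, B1->F, B3->E, B2->F, B4->F, B5->F, B6->T, B7->T, B8->T, B7->T, B8->F, B7->T, B8->F, ...; covers B1=T, B1=F, B2=F, B3=E, B4=F, B5=F, B6=T, B7=T, B7=F, B8=T, B8=F, B9=F
input #6 (m=21): events B1->F, B3->E, B2->F, B4->F, B5->F, B6->T, B7->T, B8->T, B7->T, B8->F, B7->T, B8->F, B7->T, B8->F, ...; covers B1=F, B2=F, B3=E, B4=F, B5=F, B6=T, B7=T, B7=F, B8=T, B8=F, B9=F
input #7 (m=31): events B1->F, B3->S, B2->T, B7->F, B9->F; covers B1=F, B2=T, B3=S, B7=F, B9=F
input #8 (m=24): events B1->F, B3->E, B2->T, B7->F, B9->F; covers B1=F, B2=T, B3=E, B7=F, B9=F
input #9 (m=14): events B1->F, B3->E, B2->F, B4->T, B7->T, B8->F, B7->T, B8->F, B7->T, B8->F, B7->T, B8->F, B7->T, B8->F, ...; covers B1=F, B2=F, B3=E, B4=T, B7=T, B7=F, B8=F, B9=F
together the pool reaches 17 outcomes: B1=T, B1=F, B2=T, B2=F, B3=S, B3=E, B4=T, B4=F, B5=F, B6=T, B7=T, B7=F, B8=T, B8=F, B9=T, B9=F, B10=F
size 1 is not enough: best union over all size-1 subsets is 13/17
size 2 is not enough: best union over all size-2 subsets is 16/17
size 3: inputs {1, 2, 3} cover all 17 outcomes, and no lexicographically smaller subset of this size does
Answer: 3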